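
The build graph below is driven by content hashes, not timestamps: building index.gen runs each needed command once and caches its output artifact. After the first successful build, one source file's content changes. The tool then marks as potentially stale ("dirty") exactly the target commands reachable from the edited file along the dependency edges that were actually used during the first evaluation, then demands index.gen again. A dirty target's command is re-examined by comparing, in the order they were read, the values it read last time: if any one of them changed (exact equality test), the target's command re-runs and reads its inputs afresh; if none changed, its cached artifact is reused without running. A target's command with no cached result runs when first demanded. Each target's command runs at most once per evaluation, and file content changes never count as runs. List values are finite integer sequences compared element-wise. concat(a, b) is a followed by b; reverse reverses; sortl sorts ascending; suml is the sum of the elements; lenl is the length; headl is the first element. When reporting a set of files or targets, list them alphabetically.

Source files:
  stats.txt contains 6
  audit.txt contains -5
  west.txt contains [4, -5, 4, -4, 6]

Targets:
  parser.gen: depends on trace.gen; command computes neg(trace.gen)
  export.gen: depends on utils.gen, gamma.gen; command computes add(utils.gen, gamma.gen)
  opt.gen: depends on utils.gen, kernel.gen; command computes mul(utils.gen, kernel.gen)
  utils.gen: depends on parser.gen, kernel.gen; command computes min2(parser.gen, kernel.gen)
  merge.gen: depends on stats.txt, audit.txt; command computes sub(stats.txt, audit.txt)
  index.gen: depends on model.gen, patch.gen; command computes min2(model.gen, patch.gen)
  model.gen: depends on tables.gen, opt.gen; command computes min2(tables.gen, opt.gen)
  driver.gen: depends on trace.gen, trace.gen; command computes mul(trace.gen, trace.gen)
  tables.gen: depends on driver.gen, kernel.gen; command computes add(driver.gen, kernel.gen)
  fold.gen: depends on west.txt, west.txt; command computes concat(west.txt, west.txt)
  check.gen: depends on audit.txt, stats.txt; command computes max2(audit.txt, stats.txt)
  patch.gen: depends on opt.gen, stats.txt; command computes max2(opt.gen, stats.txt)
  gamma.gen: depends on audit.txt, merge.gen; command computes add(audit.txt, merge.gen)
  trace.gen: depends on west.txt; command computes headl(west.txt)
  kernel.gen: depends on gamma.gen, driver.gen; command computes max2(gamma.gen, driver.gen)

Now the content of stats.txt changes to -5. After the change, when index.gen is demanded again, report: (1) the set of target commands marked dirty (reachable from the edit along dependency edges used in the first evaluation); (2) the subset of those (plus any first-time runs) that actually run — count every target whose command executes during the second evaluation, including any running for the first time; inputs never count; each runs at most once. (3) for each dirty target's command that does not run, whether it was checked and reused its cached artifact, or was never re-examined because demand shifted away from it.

Dirty set: gamma.gen, index.gen, kernel.gen, merge.gen, model.gen, opt.gen, patch.gen, tables.gen, utils.gen.
Run set: gamma.gen, index.gen, kernel.gen, merge.gen, patch.gen (5 run).
Re-examined without running (cache reused): model.gen, opt.gen, tables.gen, utils.gen.
The important point: at utils.gen every value read last time is unchanged, so the dirty flag clears without a run.

Initial pass — values computed on the first demand:
  merge.gen = sub(6, -5) = 11
  gamma.gen = add(-5, 11) = 6
  trace.gen = headl([4, -5, 4, -4, 6]) = 4
  driver.gen = mul(4, 4) = 16
  kernel.gen = max2(6, 16) = 16
  parser.gen = neg(4) = -4
  tables.gen = add(16, 16) = 32
  utils.gen = min2(-4, 16) = -4
  opt.gen = mul(-4, 16) = -64
  model.gen = min2(32, -64) = -64
  patch.gen = max2(-64, 6) = 6
  index.gen = min2(-64, 6) = -64

Second demand — change propagation:
  merge.gen: re-runs because stats.txt 6->-5; new result 0.
  gamma.gen: re-runs because merge.gen 11->0; new result -5.
  kernel.gen: re-runs because gamma.gen 6->-5; new result 16 (unchanged).
  tables.gen: re-examined; everything it read last time is the same (driver.gen unchanged, kernel.gen unchanged) — cache 32 kept, no run.
  utils.gen: re-examined; everything it read last time is the same (parser.gen unchanged, kernel.gen unchanged) — cache -4 kept, no run.
  opt.gen: re-examined; everything it read last time is the same (utils.gen unchanged, kernel.gen unchanged) — cache -64 kept, no run.
  model.gen: re-examined; everything it read last time is the same (tables.gen unchanged, opt.gen unchanged) — cache -64 kept, no run.
  patch.gen: re-runs because stats.txt 6->-5; new result -5.
  index.gen: re-runs because patch.gen 6->-5; new result -64 (unchanged).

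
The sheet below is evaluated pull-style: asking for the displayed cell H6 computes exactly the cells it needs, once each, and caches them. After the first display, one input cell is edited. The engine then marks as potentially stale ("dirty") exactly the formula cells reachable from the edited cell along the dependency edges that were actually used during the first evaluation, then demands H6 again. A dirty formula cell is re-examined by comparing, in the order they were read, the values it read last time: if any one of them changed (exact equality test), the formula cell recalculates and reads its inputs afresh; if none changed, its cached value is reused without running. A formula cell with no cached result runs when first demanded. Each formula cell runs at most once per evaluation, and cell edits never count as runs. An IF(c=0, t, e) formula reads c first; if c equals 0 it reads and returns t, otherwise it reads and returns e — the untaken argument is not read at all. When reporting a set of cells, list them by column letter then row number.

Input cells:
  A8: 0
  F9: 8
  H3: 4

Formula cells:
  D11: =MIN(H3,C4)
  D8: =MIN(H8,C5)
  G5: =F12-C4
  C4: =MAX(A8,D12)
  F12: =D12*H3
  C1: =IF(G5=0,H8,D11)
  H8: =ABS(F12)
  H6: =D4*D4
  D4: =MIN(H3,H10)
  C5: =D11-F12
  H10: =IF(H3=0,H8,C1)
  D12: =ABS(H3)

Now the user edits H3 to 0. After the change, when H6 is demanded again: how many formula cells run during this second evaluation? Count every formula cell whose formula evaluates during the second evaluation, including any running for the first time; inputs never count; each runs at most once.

First demand of the output computes:
  D12 = ABS(4) = 4
  C4 = MAX(0, 4) = 4
  D11 = MIN(4, 4) = 4
  F12 = 4 * 4 = 16
  G5 = 16 - 4 = 12
  C1 = IF(G5=0: G5=12 -> else branch D11) = 4
  H10 = IF(H3=0: H3=4 -> else branch C1) = 4
  D4 = MIN(4, 4) = 4
  H6 = 4 * 4 = 16

After the edit, cleaning proceeds:
  D12: a read changed (H3 4->0) — executes, giving 0.
  C4: stays stale; no demand reaches it after the flip.
  D11: stays stale; no demand reaches it after the flip.
  F12: a read changed (D12 4->0; H3 4->0) — executes, giving 0.
  G5: stays stale; no demand reaches it after the flip.
  H8: had never run; runs now, result 0.
  C1: stays stale; no demand reaches it after the flip.
  H10: a read changed (H3 4->0) — executes, giving 0.
  D4: a read changed (H3 4->0; H10 4->0) — executes, giving 0.
  H6: a read changed (D4 4->0; D4 4->0) — executes, giving 0.

Note the branch switch — demand abandons C1, C4, D11, G5, which are never re-examined.

6 formula cells run: D4, D12, F12, H6, H8, H10.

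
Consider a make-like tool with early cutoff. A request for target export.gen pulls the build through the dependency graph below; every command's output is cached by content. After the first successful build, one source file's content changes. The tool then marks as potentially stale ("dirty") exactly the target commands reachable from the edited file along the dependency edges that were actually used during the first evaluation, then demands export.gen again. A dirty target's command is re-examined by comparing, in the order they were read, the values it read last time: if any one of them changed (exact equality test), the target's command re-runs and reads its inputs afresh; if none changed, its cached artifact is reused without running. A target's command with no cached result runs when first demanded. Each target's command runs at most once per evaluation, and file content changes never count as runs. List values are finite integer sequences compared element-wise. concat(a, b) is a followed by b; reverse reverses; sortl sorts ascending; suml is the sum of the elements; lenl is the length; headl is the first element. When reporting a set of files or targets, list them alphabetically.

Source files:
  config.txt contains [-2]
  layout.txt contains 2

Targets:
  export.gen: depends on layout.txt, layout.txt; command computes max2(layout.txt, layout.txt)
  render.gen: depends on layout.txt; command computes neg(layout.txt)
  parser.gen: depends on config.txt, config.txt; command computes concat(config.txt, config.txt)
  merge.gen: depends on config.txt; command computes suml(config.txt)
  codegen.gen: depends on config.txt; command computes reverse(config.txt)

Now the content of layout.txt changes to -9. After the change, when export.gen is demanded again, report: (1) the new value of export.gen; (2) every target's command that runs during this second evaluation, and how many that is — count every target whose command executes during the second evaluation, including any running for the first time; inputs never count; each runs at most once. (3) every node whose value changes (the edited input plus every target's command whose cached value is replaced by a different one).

First demand of the output computes:
  export.gen = max2(2, 2) = 2

After the edit, cleaning proceeds:
  export.gen: a read changed (layout.txt 2->-9; layout.txt 2->-9) — executes, giving -9.

Demanding export.gen again yields -9.
1 target commands run: export.gen.
The nodes whose values change: export.gen, layout.txt.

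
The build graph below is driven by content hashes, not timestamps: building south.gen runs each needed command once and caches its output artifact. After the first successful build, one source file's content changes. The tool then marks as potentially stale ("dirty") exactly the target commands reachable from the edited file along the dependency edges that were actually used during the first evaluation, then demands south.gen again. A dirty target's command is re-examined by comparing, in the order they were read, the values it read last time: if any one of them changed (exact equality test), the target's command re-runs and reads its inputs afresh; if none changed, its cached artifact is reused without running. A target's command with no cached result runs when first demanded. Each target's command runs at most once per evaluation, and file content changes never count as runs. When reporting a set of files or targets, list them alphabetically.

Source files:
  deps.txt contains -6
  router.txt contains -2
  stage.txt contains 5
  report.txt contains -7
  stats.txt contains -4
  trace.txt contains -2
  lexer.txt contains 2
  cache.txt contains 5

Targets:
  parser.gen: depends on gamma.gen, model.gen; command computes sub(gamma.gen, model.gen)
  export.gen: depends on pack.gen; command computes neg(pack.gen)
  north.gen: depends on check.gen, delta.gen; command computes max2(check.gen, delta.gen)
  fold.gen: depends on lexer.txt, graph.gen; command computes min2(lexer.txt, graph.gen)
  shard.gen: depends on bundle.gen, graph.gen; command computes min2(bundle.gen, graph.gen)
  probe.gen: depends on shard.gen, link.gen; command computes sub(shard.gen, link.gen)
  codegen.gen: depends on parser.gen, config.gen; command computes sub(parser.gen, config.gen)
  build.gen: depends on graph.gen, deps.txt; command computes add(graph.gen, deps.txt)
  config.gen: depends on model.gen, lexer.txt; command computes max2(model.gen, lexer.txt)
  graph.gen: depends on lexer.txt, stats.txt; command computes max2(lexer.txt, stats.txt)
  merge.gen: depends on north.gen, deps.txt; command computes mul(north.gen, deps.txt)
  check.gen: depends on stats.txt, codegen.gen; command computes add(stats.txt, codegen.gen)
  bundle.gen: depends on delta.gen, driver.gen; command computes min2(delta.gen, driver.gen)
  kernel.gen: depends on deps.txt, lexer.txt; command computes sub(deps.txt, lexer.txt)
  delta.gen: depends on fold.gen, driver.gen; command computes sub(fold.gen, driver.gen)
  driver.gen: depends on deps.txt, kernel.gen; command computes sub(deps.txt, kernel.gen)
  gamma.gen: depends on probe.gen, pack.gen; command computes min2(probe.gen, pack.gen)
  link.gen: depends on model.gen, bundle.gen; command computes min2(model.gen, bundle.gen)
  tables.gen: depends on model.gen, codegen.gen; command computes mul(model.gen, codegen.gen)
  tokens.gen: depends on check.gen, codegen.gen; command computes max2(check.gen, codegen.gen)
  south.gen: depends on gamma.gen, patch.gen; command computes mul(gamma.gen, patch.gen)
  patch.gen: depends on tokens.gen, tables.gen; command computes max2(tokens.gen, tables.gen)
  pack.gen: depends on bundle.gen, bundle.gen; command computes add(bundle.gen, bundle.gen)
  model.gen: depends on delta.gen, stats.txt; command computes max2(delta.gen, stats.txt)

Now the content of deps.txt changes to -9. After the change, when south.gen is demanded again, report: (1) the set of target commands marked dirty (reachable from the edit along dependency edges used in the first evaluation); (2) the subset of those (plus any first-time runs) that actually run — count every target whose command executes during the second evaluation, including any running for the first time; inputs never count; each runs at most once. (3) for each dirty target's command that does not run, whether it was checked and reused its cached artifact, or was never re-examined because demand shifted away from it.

Dirty set: bundle.gen, check.gen, codegen.gen, config.gen, delta.gen, driver.gen, gamma.gen, kernel.gen, link.gen, model.gen, pack.gen, parser.gen, patch.gen, probe.gen, shard.gen, south.gen, tables.gen, tokens.gen.
Run set: driver.gen, kernel.gen (2 run).
Re-examined without running (cache reused): bundle.gen, check.gen, codegen.gen, config.gen, delta.gen, gamma.gen, link.gen, model.gen, pack.gen, parser.gen, patch.gen, probe.gen, shard.gen, south.gen, tables.gen, tokens.gen.
The important point: driver.gen recomputes to an identical value, and the output ends up unchanged.

Initial pass — values computed on the first demand:
  graph.gen = max2(2, -4) = 2
  fold.gen = min2(2, 2) = 2
  kernel.gen = sub(-6, 2) = -8
  driver.gen = sub(-6, -8) = 2
  delta.gen = sub(2, 2) = 0
  bundle.gen = min2(0, 2) = 0
  model.gen = max2(0, -4) = 0
  config.gen = max2(0, 2) = 2
  link.gen = min2(0, 0) = 0
  pack.gen = add(0, 0) = 0
  shard.gen = min2(0, 2) = 0
  probe.gen = sub(0, 0) = 0
  gamma.gen = min2(0, 0) = 0
  parser.gen = sub(0, 0) = 0
  codegen.gen = sub(0, 2) = -2
  check.gen = add(-4, -2) = -6
  tables.gen = mul(0, -2) = 0
  tokens.gen = max2(-6, -2) = -2
  patch.gen = max2(-2, 0) = 0
  south.gen = mul(0, 0) = 0

Second demand — change propagation:
  kernel.gen: re-runs because deps.txt -6->-9; new result -11.
  driver.gen: re-runs because deps.txt -6->-9; kernel.gen -8->-11; new result 2 (unchanged).
  delta.gen: re-examined; everything it read last time is the same (fold.gen unchanged, driver.gen unchanged) — cache 0 kept, no run.
  bundle.gen: re-examined; everything it read last time is the same (delta.gen unchanged, driver.gen unchanged) — cache 0 kept, no run.
  model.gen: re-examined; everything it read last time is the same (delta.gen unchanged, stats.txt unchanged) — cache 0 kept, no run.
  config.gen: re-examined; everything it read last time is the same (model.gen unchanged, lexer.txt unchanged) — cache 2 kept, no run.
  link.gen: re-examined; everything it read last time is the same (model.gen unchanged, bundle.gen unchanged) — cache 0 kept, no run.
  pack.gen: re-examined; everything it read last time is the same (bundle.gen unchanged, bundle.gen unchanged) — cache 0 kept, no run.
  shard.gen: re-examined; everything it read last time is the same (bundle.gen unchanged, graph.gen unchanged) — cache 0 kept, no run.
  probe.gen: re-examined; everything it read last time is the same (shard.gen unchanged, link.gen unchanged) — cache 0 kept, no run.
  gamma.gen: re-examined; everything it read last time is the same (probe.gen unchanged, pack.gen unchanged) — cache 0 kept, no run.
  parser.gen: re-examined; everything it read last time is the same (gamma.gen unchanged, model.gen unchanged) — cache 0 kept, no run.
  codegen.gen: re-examined; everything it read last time is the same (parser.gen unchanged, config.gen unchanged) — cache -2 kept, no run.
  check.gen: re-examined; everything it read last time is the same (stats.txt unchanged, codegen.gen unchanged) — cache -6 kept, no run.
  tables.gen: re-examined; everything it read last time is the same (model.gen unchanged, codegen.gen unchanged) — cache 0 kept, no run.
  tokens.gen: re-examined; everything it read last time is the same (check.gen unchanged, codegen.gen unchanged) — cache -2 kept, no run.
  patch.gen: re-examined; everything it read last time is the same (tokens.gen unchanged, tables.gen unchanged) — cache 0 kept, no run.
  south.gen: re-examined; everything it read last time is the same (gamma.gen unchanged, patch.gen unchanged) — cache 0 kept, no run.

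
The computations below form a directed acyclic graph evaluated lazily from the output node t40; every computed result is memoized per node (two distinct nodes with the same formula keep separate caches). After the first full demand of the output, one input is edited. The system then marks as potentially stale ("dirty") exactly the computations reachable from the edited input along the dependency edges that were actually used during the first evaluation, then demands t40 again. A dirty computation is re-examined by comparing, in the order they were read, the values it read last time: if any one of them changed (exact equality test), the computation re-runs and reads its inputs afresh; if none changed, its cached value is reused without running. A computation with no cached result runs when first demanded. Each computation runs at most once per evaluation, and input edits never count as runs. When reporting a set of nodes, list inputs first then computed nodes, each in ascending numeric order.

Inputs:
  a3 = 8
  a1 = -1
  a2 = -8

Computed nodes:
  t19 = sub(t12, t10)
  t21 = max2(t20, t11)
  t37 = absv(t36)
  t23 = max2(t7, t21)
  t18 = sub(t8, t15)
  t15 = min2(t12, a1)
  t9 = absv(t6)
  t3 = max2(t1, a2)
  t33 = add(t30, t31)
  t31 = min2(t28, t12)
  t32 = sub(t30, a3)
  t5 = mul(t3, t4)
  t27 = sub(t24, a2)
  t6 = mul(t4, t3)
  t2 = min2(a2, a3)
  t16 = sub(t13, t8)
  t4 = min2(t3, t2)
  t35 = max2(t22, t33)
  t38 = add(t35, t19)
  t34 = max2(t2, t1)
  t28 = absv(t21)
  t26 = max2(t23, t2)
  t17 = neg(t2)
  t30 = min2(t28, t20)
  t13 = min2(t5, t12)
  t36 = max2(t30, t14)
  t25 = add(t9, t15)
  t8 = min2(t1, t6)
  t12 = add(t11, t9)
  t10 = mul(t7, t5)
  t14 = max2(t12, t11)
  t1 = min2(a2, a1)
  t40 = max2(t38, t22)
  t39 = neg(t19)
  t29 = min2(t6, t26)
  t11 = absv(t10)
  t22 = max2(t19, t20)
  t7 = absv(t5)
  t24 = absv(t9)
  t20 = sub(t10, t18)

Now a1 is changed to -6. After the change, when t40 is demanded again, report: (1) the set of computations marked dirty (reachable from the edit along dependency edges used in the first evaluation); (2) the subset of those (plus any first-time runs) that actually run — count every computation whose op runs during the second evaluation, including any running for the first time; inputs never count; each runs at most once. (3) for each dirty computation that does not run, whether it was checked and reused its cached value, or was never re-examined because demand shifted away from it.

The edit dirties: t1, t3, t4, t5, t6, t7, t8, t9, t10, t11, t12, t15, t18, t19, t20, t21, t22, t28, t30, t31, t33, t35, t38, t40.
13 computations run: t1, t15, t18, t20, t21, t22, t28, t30, t31, t33, t35, t38, t40.
Cache hits after checking: t3, t4, t5, t6, t7, t8, t9, t10, t11, t12, t19.
Note where the cutoff bites: t3 is checked, finds nothing changed, and keeps its cache.

First demand of the output computes:
  t1 = min2(-8, -1) = -8
  t2 = min2(-8, 8) = -8
  t3 = max2(-8, -8) = -8
  t4 = min2(-8, -8) = -8
  t5 = mul(-8, -8) = 64
  t6 = mul(-8, -8) = 64
  t7 = absv(64) = 64
  t8 = min2(-8, 64) = -8
  t9 = absv(64) = 64
  t10 = mul(64, 64) = 4096
  t11 = absv(4096) = 4096
  t12 = add(4096, 64) = 4160
  t15 = min2(4160, -1) = -1
  t18 = sub(-8, -1) = -7
  t19 = sub(4160, 4096) = 64
  t20 = sub(4096, -7) = 4103
  t21 = max2(4103, 4096) = 4103
  t22 = max2(64, 4103) = 4103
  t28 = absv(4103) = 4103
  t30 = min2(4103, 4103) = 4103
  t31 = min2(4103, 4160) = 4103
  t33 = add(4103, 4103) = 8206
  t35 = max2(4103, 8206) = 8206
  t38 = add(8206, 64) = 8270
  t40 = max2(8270, 4103) = 8270

After the edit, cleaning proceeds:
  t1: a read changed (a1 -1->-6) — executes, giving -8 — identical to its old value.
  t3: dirty, but its reads are unchanged (t1 unchanged, a2 unchanged); cached -8 stands.
  t4: dirty, but its reads are unchanged (t3 unchanged, t2 unchanged); cached -8 stands.
  t5: dirty, but its reads are unchanged (t3 unchanged, t4 unchanged); cached 64 stands.
  t6: dirty, but its reads are unchanged (t4 unchanged, t3 unchanged); cached 64 stands.
  t7: dirty, but its reads are unchanged (t5 unchanged); cached 64 stands.
  t8: dirty, but its reads are unchanged (t1 unchanged, t6 unchanged); cached -8 stands.
  t9: dirty, but its reads are unchanged (t6 unchanged); cached 64 stands.
  t10: dirty, but its reads are unchanged (t7 unchanged, t5 unchanged); cached 4096 stands.
  t11: dirty, but its reads are unchanged (t10 unchanged); cached 4096 stands.
  t12: dirty, but its reads are unchanged (t11 unchanged, t9 unchanged); cached 4160 stands.
  t15: a read changed (a1 -1->-6) — executes, giving -6.
  t18: a read changed (t15 -1->-6) — executes, giving -2.
  t19: dirty, but its reads are unchanged (t12 unchanged, t10 unchanged); cached 64 stands.
  t20: a read changed (t18 -7->-2) — executes, giving 4098.
  t21: a read changed (t20 4103->4098) — executes, giving 4098.
  t22: a read changed (t20 4103->4098) — executes, giving 4098.
  t28: a read changed (t21 4103->4098) — executes, giving 4098.
  t30: a read changed (t28 4103->4098; t20 4103->4098) — executes, giving 4098.
  t31: a read changed (t28 4103->4098) — executes, giving 4098.
  t33: a read changed (t30 4103->4098; t31 4103->4098) — executes, giving 8196.
  t35: a read changed (t22 4103->4098; t33 8206->8196) — executes, giving 8196.
  t38: a read changed (t35 8206->8196) — executes, giving 8260.
  t40: a read changed (t38 8270->8260; t22 4103->4098) — executes, giving 8260.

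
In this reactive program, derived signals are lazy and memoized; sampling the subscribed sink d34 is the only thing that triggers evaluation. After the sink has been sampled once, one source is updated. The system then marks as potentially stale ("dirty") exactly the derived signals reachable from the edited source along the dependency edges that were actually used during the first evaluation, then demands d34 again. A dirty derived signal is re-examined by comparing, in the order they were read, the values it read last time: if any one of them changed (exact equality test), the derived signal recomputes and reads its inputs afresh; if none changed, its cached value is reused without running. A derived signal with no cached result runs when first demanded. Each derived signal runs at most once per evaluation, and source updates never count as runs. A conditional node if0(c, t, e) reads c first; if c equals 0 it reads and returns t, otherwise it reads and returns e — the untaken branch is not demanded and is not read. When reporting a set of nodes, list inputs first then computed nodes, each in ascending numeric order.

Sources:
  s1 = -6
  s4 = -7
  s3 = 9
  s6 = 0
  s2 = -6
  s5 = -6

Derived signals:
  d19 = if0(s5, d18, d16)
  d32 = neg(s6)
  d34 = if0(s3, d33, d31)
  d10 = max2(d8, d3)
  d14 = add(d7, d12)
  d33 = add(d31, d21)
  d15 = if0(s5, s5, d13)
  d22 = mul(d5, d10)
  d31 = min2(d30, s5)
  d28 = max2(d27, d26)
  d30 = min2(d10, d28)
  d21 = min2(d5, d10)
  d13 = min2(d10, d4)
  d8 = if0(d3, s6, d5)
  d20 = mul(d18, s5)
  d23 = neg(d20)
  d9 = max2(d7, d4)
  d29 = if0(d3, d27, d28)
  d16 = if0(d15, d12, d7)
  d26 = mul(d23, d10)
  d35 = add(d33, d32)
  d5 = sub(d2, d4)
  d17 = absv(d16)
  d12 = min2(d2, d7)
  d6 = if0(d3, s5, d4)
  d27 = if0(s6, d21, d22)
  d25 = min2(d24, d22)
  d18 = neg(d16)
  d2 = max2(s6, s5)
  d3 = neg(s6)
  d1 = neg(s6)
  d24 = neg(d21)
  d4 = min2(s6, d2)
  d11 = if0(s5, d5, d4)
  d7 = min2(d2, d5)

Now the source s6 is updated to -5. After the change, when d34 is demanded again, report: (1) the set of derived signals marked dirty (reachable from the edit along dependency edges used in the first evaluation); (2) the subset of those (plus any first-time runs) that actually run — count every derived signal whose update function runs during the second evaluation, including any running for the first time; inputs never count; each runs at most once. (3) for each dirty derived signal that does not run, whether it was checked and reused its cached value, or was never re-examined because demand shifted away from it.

First demand of the output computes:
  d2 = max2(0, -6) = 0
  d3 = neg(0) = 0
  d4 = min2(0, 0) = 0
  d5 = sub(0, 0) = 0
  d7 = min2(0, 0) = 0
  d8 = if0(d3=0 -> then branch s6) = 0
  d10 = max2(0, 0) = 0
  d12 = min2(0, 0) = 0
  d13 = min2(0, 0) = 0
  d15 = if0(s5=-6 -> else branch d13) = 0
  d16 = if0(d15=0 -> then branch d12) = 0
  d18 = neg(0) = 0
  d20 = mul(0, -6) = 0
  d21 = min2(0, 0) = 0
  d23 = neg(0) = 0
  d26 = mul(0, 0) = 0
  d27 = if0(s6=0 -> then branch d21) = 0
  d28 = max2(0, 0) = 0
  d30 = min2(0, 0) = 0
  d31 = min2(0, -6) = -6
  d34 = if0(s3=9 -> else branch d31) = -6

After the edit, cleaning proceeds:
  d2: a read changed (s6 0->-5) — executes, giving -5.
  d3: a read changed (s6 0->-5) — executes, giving 5.
  d4: a read changed (s6 0->-5; d2 0->-5) — executes, giving -5.
  d5: a read changed (d2 0->-5; d4 0->-5) — executes, giving 0 — identical to its old value.
  d7: a read changed (d2 0->-5) — executes, giving -5.
  d8: a read changed (d3 0->5; s6 0->-5) — executes, giving 0 — identical to its old value.
  d10: a read changed (d3 0->5) — executes, giving 5.
  d12: stays stale; no demand reaches it after the flip.
  d13: a read changed (d10 0->5; d4 0->-5) — executes, giving -5.
  d15: a read changed (d13 0->-5) — executes, giving -5.
  d16: a read changed (d15 0->-5) — executes, giving -5.
  d18: a read changed (d16 0->-5) — executes, giving 5.
  d20: a read changed (d18 0->5) — executes, giving -30.
  d21: stays stale; no demand reaches it after the flip.
  d22: had never run; runs now, result 0.
  d23: a read changed (d20 0->-30) — executes, giving 30.
  d26: a read changed (d23 0->30; d10 0->5) — executes, giving 150.
  d27: a read changed (s6 0->-5) — executes, giving 0 — identical to its old value.
  d28: a read changed (d26 0->150) — executes, giving 150.
  d30: a read changed (d10 0->5; d28 0->150) — executes, giving 5.
  d31: a read changed (d30 0->5) — executes, giving -6 — identical to its old value.
  d34: dirty, but its reads are unchanged (s3 unchanged, d31 unchanged); cached -6 stands.

Note the branch switch — demand abandons d12, d21, which are never re-examined.

The edit dirties: d2, d3, d4, d5, d7, d8, d10, d12, d13, d15, d16, d18, d20, d21, d23, d26, d27, d28, d30, d31, d34.
19 derived signals run: d2, d3, d4, d5, d7, d8, d10, d13, d15, d16, d18, d20, d22, d23, d26, d27, d28, d30, d31.
Cache hits after checking: d34.
Unvisited dirty nodes (no longer demanded): d12, d21.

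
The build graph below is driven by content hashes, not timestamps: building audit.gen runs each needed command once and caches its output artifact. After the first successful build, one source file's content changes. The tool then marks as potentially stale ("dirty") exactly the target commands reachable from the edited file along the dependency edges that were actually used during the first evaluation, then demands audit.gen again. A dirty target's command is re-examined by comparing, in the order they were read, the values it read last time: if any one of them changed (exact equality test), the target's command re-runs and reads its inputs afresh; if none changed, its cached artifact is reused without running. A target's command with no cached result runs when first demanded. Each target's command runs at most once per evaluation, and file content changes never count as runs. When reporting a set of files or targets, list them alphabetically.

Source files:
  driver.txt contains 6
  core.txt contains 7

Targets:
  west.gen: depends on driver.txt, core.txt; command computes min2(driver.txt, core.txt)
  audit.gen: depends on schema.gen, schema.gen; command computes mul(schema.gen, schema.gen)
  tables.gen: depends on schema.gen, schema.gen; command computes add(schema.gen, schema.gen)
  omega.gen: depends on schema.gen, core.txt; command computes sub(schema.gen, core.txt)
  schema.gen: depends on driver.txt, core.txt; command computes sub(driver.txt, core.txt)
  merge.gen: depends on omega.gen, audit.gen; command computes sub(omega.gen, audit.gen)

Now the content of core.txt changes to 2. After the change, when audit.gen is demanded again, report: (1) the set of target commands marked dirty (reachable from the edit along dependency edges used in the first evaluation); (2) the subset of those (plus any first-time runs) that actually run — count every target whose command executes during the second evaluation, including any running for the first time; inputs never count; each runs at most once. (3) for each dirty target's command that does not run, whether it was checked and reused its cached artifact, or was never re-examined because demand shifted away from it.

Initial pass — values computed on the first demand:
  schema.gen = sub(6, 7) = -1
  audit.gen = mul(-1, -1) = 1

Second demand — change propagation:
  schema.gen: re-runs because core.txt 7->2; new result 4.
  audit.gen: re-runs because schema.gen -1->4; schema.gen -1->4; new result 16.

Dirty set: audit.gen, schema.gen.
Run set: audit.gen, schema.gen (2 run).
All dirty target commands ended up running.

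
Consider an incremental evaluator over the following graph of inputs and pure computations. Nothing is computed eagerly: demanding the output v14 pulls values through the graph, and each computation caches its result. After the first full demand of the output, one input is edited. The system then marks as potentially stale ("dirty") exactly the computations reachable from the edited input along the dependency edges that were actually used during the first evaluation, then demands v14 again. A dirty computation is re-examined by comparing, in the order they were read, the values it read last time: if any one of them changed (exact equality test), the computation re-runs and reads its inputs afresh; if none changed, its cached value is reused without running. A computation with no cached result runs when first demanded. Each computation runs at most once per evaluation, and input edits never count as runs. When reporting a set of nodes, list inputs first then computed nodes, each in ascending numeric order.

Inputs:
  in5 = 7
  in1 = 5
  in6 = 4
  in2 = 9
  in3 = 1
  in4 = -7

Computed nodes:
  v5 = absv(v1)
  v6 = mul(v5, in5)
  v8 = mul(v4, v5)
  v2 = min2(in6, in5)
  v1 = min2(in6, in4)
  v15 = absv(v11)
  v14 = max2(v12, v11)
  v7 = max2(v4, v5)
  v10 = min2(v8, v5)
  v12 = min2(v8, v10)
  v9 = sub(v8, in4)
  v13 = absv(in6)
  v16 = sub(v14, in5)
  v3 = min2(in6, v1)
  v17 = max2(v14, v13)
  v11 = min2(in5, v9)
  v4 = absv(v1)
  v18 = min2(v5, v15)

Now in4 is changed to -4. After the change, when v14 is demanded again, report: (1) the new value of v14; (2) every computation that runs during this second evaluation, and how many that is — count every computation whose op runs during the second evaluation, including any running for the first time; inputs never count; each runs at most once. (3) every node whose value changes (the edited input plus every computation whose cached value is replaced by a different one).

Initial pass — values computed on the first demand:
  v1 = min2(4, -7) = -7
  v4 = absv(-7) = 7
  v5 = absv(-7) = 7
  v8 = mul(7, 7) = 49
  v9 = sub(49, -7) = 56
  v10 = min2(49, 7) = 7
  v11 = min2(7, 56) = 7
  v12 = min2(49, 7) = 7
  v14 = max2(7, 7) = 7

Second demand — change propagation:
  v1: re-runs because in4 -7->-4; new result -4.
  v4: re-runs because v1 -7->-4; new result 4.
  v5: re-runs because v1 -7->-4; new result 4.
  v8: re-runs because v4 7->4; v5 7->4; new result 16.
  v9: re-runs because v8 49->16; in4 -7->-4; new result 20.
  v10: re-runs because v8 49->16; v5 7->4; new result 4.
  v11: re-runs because v9 56->20; new result 7 (unchanged).
  v12: re-runs because v8 49->16; v10 7->4; new result 4.
  v14: re-runs because v12 7->4; new result 7 (unchanged).

v14 now evaluates to 7.
Run set: v1, v4, v5, v8, v9, v10, v11, v12, v14 (9 run).
Changed values: in4, v1, v4, v5, v8, v9, v10, v12.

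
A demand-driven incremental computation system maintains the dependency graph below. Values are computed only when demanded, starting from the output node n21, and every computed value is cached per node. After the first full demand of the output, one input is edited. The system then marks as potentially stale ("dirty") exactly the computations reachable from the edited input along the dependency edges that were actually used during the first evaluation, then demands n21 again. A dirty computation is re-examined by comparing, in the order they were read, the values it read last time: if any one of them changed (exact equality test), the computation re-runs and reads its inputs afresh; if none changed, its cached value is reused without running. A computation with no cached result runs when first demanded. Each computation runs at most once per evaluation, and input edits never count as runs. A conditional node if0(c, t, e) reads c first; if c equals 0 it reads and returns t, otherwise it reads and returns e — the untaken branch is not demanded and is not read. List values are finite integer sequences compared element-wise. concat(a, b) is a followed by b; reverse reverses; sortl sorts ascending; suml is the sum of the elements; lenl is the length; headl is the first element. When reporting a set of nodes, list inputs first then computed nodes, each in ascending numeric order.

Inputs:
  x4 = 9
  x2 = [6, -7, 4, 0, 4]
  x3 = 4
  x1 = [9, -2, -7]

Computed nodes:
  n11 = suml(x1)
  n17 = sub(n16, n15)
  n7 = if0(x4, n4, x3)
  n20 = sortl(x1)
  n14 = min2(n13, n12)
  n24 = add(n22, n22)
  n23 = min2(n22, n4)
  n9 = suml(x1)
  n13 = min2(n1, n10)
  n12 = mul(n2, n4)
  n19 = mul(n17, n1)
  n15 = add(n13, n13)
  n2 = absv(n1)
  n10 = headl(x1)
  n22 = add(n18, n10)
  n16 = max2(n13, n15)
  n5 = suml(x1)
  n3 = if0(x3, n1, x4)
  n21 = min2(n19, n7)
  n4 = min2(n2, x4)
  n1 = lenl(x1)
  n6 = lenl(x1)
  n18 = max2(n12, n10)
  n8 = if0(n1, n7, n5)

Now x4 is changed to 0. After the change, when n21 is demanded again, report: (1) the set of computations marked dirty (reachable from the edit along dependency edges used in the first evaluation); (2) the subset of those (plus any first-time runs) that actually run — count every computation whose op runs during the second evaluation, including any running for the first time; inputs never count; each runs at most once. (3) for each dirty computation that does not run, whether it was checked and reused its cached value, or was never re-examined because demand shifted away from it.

Marked dirty: n7, n21.
Computations that run: n2, n4, n7, n21 — 4 in total.
Every dirty computation ran.
Key observation: a condition flipped, so demand reaches new nodes — n2, n4 run for the first time.

First evaluation (everything demanded from the output):
  n1 = lenl([9, -2, -7]) = 3
  n7 = if0(x4=9 -> else branch x3) = 4
  n10 = headl([9, -2, -7]) = 9
  n13 = min2(3, 9) = 3
  n15 = add(3, 3) = 6
  n16 = max2(3, 6) = 6
  n17 = sub(6, 6) = 0
  n19 = mul(0, 3) = 0
  n21 = min2(0, 4) = 0

Propagation after the edit:
  n2: demanded for the first time — runs, produces 3.
  n4: demanded for the first time — runs, produces 0.
  n7: runs — x4 9->0; result 0.
  n21: runs — n7 4->0; result 0 (same value as before).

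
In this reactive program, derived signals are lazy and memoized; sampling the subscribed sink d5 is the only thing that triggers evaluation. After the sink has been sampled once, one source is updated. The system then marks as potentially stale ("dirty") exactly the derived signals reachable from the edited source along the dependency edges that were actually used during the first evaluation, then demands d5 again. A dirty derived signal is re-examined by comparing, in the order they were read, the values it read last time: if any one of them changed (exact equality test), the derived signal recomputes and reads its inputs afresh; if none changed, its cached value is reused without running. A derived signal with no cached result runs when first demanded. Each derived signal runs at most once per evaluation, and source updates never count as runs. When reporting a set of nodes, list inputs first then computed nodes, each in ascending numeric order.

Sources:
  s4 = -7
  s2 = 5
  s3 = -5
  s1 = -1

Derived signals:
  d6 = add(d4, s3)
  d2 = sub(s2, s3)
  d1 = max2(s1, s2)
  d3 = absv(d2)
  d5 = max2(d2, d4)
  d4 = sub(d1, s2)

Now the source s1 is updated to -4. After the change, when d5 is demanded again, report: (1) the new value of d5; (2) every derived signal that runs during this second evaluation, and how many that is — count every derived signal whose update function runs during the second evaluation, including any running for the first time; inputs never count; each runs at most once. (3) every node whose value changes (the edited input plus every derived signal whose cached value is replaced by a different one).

Demanding d5 again yields 10.
1 derived signals run: d1.
The nodes whose values change: s1.
Note the absorption at d1: it re-runs yet its value is the same, leaving the output's value untouched.

First demand of the output computes:
  d1 = max2(-1, 5) = 5
  d2 = sub(5, -5) = 10
  d4 = sub(5, 5) = 0
  d5 = max2(10, 0) = 10

After the edit, cleaning proceeds:
  d1: a read changed (s1 -1->-4) — executes, giving 5 — identical to its old value.
  d4: dirty, but its reads are unchanged (d1 unchanged, s2 unchanged); cached 0 stands.
  d5: dirty, but its reads are unchanged (d2 unchanged, d4 unchanged); cached 10 stands.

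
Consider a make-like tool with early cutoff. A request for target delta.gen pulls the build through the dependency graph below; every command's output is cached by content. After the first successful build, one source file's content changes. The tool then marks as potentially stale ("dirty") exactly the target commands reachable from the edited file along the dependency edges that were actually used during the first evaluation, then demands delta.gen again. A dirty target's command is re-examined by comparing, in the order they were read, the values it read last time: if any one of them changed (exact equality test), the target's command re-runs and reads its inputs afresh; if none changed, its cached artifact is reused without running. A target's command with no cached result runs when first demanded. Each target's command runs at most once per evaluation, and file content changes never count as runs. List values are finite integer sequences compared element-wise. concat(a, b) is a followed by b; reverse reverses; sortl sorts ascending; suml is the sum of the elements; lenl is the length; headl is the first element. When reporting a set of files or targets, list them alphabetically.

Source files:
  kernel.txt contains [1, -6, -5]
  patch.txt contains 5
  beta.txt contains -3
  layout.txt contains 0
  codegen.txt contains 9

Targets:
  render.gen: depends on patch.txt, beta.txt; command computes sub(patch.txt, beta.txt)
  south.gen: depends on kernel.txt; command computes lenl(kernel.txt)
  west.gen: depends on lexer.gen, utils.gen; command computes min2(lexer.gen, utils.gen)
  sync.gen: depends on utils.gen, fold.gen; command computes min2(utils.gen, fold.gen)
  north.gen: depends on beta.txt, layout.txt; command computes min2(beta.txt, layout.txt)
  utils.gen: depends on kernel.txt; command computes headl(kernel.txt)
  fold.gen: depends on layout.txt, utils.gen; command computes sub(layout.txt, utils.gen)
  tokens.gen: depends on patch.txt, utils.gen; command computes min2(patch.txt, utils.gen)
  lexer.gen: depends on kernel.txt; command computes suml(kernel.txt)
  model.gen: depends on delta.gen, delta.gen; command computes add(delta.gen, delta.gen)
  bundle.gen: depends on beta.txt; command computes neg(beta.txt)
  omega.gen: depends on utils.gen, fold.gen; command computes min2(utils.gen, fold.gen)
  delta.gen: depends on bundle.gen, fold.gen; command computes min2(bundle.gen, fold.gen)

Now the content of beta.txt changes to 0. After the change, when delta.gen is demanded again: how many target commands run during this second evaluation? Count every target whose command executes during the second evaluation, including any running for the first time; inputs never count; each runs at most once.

2 target commands run: bundle.gen, delta.gen.

First demand of the output computes:
  bundle.gen = neg(-3) = 3
  utils.gen = headl([1, -6, -5]) = 1
  fold.gen = sub(0, 1) = -1
  delta.gen = min2(3, -1) = -1

After the edit, cleaning proceeds:
  bundle.gen: a read changed (beta.txt -3->0) — executes, giving 0.
  delta.gen: a read changed (bundle.gen 3->0) — executes, giving -1 — identical to its old value.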